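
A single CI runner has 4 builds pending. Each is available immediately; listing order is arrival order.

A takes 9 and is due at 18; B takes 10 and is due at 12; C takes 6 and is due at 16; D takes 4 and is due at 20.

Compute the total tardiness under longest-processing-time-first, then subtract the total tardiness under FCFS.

LPT (decreasing processing time): B A C D.
B: 0→10, due 12, tardiness 0
A: 10→19, due 18, tardiness 1
C: 19→25, due 16, tardiness 9
D: 25→29, due 20, tardiness 9
Sum = 0+1+9+9 = 19.
FIFO (arrival order): A B C D.
A: 0→9, due 18, tardiness 0
B: 9→19, due 12, tardiness 7
C: 19→25, due 16, tardiness 9
D: 25→29, due 20, tardiness 9
Sum = 0+7+9+9 = 25.
Difference = 19 − 25 = -6.

-6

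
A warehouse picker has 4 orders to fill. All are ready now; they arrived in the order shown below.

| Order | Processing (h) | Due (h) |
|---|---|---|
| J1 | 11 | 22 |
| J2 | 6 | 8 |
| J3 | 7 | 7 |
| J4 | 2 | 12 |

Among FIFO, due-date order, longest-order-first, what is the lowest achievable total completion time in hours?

FIFO (arrival order): J1 J2 J3 J4.
J1: 0→11
J2: 11→17
J3: 17→24
J4: 24→26
Sum = 11+17+24+26 = 78.
EDD (increasing due date): J3 J2 J4 J1.
J3: 0→7
J2: 7→13
J4: 13→15
J1: 15→26
Sum = 7+13+15+26 = 61.
LPT (decreasing processing time): J1 J3 J2 J4.
J1: 0→11
J3: 11→18
J2: 18→24
J4: 24→26
Sum = 11+18+24+26 = 79.
FIFO 78, EDD 61, LPT 79 → minimum 61.

61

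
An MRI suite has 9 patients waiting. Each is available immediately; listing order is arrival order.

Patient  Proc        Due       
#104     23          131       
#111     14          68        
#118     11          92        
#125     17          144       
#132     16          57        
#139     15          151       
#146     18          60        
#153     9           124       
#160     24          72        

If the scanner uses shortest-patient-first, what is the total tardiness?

SPT (increasing processing time): #153 #118 #111 #139 #132 #125 #146 #104 #160.
#153: 0→9, due 124, tardiness 0
#118: 9→20, due 92, tardiness 0
#111: 20→34, due 68, tardiness 0
#139: 34→49, due 151, tardiness 0
#132: 49→65, due 57, tardiness 8
#125: 65→82, due 144, tardiness 0
#146: 82→100, due 60, tardiness 40
#104: 100→123, due 131, tardiness 0
#160: 123→147, due 72, tardiness 75
Sum = 0+0+0+0+8+0+40+0+75 = 123.

123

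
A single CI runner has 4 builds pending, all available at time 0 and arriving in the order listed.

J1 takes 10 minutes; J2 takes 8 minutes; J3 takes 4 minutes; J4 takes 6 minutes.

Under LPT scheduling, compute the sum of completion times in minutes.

LPT (decreasing processing time): J1 J2 J4 J3.
J1: 0→10
J2: 10→18
J4: 18→24
J3: 24→28
Sum = 10+18+24+28 = 80.

80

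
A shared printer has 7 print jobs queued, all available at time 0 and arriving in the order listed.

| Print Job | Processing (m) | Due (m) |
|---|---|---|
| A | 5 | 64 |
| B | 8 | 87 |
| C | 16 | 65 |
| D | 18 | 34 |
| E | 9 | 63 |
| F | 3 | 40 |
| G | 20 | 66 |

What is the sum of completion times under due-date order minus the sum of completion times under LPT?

-96

EDD (increasing due date): D F E A C G B.
D: 0→18
F: 18→21
E: 21→30
A: 30→35
C: 35→51
G: 51→71
B: 71→79
Sum = 18+21+30+35+51+71+79 = 305.
LPT (decreasing processing time): G D C E B A F.
G: 0→20
D: 20→38
C: 38→54
E: 54→63
B: 63→71
A: 71→76
F: 76→79
Sum = 20+38+54+63+71+76+79 = 401.
Difference = 305 − 401 = -96.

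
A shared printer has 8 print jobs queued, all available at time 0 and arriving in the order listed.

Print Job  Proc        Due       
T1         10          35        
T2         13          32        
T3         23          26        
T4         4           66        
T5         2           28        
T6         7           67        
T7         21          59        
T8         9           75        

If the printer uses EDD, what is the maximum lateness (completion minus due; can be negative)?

14

EDD (increasing due date): T3 T5 T2 T1 T7 T4 T6 T8.
T3: 0→23, due 26, lateness -3
T5: 23→25, due 28, lateness -3
T2: 25→38, due 32, lateness 6
T1: 38→48, due 35, lateness 13
T7: 48→69, due 59, lateness 10
T4: 69→73, due 66, lateness 7
T6: 73→80, due 67, lateness 13
T8: 80→89, due 75, lateness 14
Maximum = 14.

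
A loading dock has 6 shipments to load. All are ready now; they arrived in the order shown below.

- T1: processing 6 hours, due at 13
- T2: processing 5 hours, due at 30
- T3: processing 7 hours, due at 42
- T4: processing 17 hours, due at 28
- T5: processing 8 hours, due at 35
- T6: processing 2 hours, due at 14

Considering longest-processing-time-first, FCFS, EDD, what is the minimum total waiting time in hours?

LPT (decreasing processing time): T4 T5 T3 T1 T2 T6.
T4: waits 0, runs 0→17
T5: waits 17, runs 17→25
T3: waits 25, runs 25→32
T1: waits 32, runs 32→38
T2: waits 38, runs 38→43
T6: waits 43, runs 43→45
Sum = 0+17+25+32+38+43 = 155.
FIFO (arrival order): T1 T2 T3 T4 T5 T6.
T1: waits 0, runs 0→6
T2: waits 6, runs 6→11
T3: waits 11, runs 11→18
T4: waits 18, runs 18→35
T5: waits 35, runs 35→43
T6: waits 43, runs 43→45
Sum = 0+6+11+18+35+43 = 113.
EDD (increasing due date): T1 T6 T4 T2 T5 T3.
T1: waits 0, runs 0→6
T6: waits 6, runs 6→8
T4: waits 8, runs 8→25
T2: waits 25, runs 25→30
T5: waits 30, runs 30→38
T3: waits 38, runs 38→45
Sum = 0+6+8+25+30+38 = 107.
LPT 155, FIFO 113, EDD 107 → minimum 107.

107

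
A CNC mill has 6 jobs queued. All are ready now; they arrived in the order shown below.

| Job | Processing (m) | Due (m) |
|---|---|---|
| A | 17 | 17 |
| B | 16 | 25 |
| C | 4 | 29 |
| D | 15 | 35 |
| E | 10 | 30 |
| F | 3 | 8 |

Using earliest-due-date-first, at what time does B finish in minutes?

EDD (increasing due date): F A B C E D.
F: 0→3
A: 3→20
B: 20→36

36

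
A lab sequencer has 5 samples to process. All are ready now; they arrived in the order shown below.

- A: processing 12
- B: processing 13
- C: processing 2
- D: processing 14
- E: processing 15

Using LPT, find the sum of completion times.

196

LPT (decreasing processing time): E D B A C.
E: 0→15
D: 15→29
B: 29→42
A: 42→54
C: 54→56
Sum = 15+29+42+54+56 = 196.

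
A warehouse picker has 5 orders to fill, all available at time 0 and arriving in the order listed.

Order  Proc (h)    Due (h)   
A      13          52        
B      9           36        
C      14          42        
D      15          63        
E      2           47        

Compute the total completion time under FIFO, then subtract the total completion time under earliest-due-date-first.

27

FIFO (arrival order): A B C D E.
A: 0→13
B: 13→22
C: 22→36
D: 36→51
E: 51→53
Sum = 13+22+36+51+53 = 175.
EDD (increasing due date): B C E A D.
B: 0→9
C: 9→23
E: 23→25
A: 25→38
D: 38→53
Sum = 9+23+25+38+53 = 148.
Difference = 175 − 148 = 27.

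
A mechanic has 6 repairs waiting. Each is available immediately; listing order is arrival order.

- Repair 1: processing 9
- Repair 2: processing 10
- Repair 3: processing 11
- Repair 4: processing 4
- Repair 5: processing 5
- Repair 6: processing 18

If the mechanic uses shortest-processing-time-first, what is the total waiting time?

SPT (increasing processing time): Repair 4 Repair 5 Repair 1 Repair 2 Repair 3 Repair 6.
Repair 4: waits 0, runs 0→4
Repair 5: waits 4, runs 4→9
Repair 1: waits 9, runs 9→18
Repair 2: waits 18, runs 18→28
Repair 3: waits 28, runs 28→39
Repair 6: waits 39, runs 39→57
Sum = 0+4+9+18+28+39 = 98.

98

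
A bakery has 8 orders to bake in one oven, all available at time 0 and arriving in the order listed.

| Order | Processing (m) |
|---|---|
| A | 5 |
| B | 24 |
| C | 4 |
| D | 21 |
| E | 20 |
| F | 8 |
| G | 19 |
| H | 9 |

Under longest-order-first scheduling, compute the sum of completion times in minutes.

LPT (decreasing processing time): B D E G H F A C.
B: 0→24
D: 24→45
E: 45→65
G: 65→84
H: 84→93
F: 93→101
A: 101→106
C: 106→110
Sum = 24+45+65+84+93+101+106+110 = 628.

628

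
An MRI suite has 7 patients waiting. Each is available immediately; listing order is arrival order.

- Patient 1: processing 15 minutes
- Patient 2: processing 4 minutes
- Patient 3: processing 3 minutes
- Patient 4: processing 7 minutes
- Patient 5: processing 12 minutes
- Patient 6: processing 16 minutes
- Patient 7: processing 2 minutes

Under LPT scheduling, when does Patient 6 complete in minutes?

16

LPT (decreasing processing time): Patient 6 Patient 1 Patient 5 Patient 4 Patient 2 Patient 3 Patient 7.
Patient 6: 0→16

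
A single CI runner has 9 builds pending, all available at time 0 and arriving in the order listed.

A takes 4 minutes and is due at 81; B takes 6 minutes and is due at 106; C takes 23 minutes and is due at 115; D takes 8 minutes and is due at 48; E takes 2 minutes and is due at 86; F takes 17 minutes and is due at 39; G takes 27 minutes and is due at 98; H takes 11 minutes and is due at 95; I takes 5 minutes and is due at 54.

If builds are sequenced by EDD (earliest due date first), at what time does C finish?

EDD (increasing due date): F D I A E H G B C.
F: 0→17
D: 17→25
I: 25→30
A: 30→34
E: 34→36
H: 36→47
G: 47→74
B: 74→80
C: 80→103

103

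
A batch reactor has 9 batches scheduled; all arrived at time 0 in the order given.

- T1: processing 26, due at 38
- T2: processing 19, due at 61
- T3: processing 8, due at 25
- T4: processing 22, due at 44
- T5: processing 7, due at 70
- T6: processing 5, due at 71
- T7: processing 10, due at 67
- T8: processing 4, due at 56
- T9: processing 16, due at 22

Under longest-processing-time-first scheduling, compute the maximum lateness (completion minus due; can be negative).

LPT (decreasing processing time): T1 T4 T2 T9 T7 T3 T5 T6 T8.
T1: 0→26, due 38, lateness -12
T4: 26→48, due 44, lateness 4
T2: 48→67, due 61, lateness 6
T9: 67→83, due 22, lateness 61
T7: 83→93, due 67, lateness 26
T3: 93→101, due 25, lateness 76
T5: 101→108, due 70, lateness 38
T6: 108→113, due 71, lateness 42
T8: 113→117, due 56, lateness 61
Maximum = 76.

76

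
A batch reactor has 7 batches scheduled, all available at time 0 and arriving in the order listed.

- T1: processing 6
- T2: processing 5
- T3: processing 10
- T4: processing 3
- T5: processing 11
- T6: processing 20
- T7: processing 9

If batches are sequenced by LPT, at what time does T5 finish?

31

LPT (decreasing processing time): T6 T5 T3 T7 T1 T2 T4.
T6: 0→20
T5: 20→31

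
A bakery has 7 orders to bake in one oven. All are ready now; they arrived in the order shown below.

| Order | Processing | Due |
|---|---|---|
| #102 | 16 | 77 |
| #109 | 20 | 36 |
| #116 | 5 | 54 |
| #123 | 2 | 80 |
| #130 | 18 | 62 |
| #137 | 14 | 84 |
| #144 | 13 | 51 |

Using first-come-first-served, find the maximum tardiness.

FIFO (arrival order): #102 #109 #116 #123 #130 #137 #144.
#102: 0→16, due 77, tardiness 0
#109: 16→36, due 36, tardiness 0
#116: 36→41, due 54, tardiness 0
#123: 41→43, due 80, tardiness 0
#130: 43→61, due 62, tardiness 0
#137: 61→75, due 84, tardiness 0
#144: 75→88, due 51, tardiness 37
Maximum = 37.

37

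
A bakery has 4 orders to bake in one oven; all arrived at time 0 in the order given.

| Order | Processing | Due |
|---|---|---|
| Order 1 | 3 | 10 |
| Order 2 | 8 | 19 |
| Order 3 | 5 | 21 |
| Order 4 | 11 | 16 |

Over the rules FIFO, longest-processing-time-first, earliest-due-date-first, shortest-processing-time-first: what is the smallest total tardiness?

FIFO (arrival order): Order 1 Order 2 Order 3 Order 4.
Order 1: 0→3, due 10, tardiness 0
Order 2: 3→11, due 19, tardiness 0
Order 3: 11→16, due 21, tardiness 0
Order 4: 16→27, due 16, tardiness 11
Sum = 0+0+0+11 = 11.
LPT (decreasing processing time): Order 4 Order 2 Order 3 Order 1.
Order 4: 0→11, due 16, tardiness 0
Order 2: 11→19, due 19, tardiness 0
Order 3: 19→24, due 21, tardiness 3
Order 1: 24→27, due 10, tardiness 17
Sum = 0+0+3+17 = 20.
EDD (increasing due date): Order 1 Order 4 Order 2 Order 3.
Order 1: 0→3, due 10, tardiness 0
Order 4: 3→14, due 16, tardiness 0
Order 2: 14→22, due 19, tardiness 3
Order 3: 22→27, due 21, tardiness 6
Sum = 0+0+3+6 = 9.
SPT (increasing processing time): Order 1 Order 3 Order 2 Order 4.
Order 1: 0→3, due 10, tardiness 0
Order 3: 3→8, due 21, tardiness 0
Order 2: 8→16, due 19, tardiness 0
Order 4: 16→27, due 16, tardiness 11
Sum = 0+0+0+11 = 11.
FIFO 11, LPT 20, EDD 9, SPT 11 → minimum 9.

9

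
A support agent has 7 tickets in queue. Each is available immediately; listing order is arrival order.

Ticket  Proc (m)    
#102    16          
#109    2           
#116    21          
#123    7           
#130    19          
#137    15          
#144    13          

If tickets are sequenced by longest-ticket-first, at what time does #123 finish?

91

LPT (decreasing processing time): #116 #130 #102 #137 #144 #123 #109.
#116: 0→21
#130: 21→40
#102: 40→56
#137: 56→71
#144: 71→84
#123: 84→91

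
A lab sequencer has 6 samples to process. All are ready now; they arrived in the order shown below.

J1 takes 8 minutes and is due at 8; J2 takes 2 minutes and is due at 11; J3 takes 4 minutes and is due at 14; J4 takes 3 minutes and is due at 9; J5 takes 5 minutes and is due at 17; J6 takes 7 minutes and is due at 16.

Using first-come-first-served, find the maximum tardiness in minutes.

13

FIFO (arrival order): J1 J2 J3 J4 J5 J6.
J1: 0→8, due 8, tardiness 0
J2: 8→10, due 11, tardiness 0
J3: 10→14, due 14, tardiness 0
J4: 14→17, due 9, tardiness 8
J5: 17→22, due 17, tardiness 5
J6: 22→29, due 16, tardiness 13
Maximum = 13.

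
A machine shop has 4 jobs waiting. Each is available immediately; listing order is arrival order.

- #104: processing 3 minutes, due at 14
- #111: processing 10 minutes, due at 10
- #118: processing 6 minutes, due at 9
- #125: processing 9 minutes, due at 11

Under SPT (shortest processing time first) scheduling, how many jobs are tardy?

2

SPT (increasing processing time): #104 #118 #125 #111.
#104: 0→3, due 14, tardiness 0
#118: 3→9, due 9, tardiness 0
#125: 9→18, due 11, tardiness 7
#111: 18→28, due 10, tardiness 18
Late jobs: 2.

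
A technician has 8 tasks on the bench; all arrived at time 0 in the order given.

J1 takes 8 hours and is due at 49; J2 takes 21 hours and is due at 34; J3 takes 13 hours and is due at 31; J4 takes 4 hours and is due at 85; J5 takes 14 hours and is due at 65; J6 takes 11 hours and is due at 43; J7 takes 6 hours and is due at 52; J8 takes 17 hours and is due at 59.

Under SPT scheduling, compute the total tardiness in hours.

SPT (increasing processing time): J4 J7 J1 J6 J3 J5 J8 J2.
J4: 0→4, due 85, tardiness 0
J7: 4→10, due 52, tardiness 0
J1: 10→18, due 49, tardiness 0
J6: 18→29, due 43, tardiness 0
J3: 29→42, due 31, tardiness 11
J5: 42→56, due 65, tardiness 0
J8: 56→73, due 59, tardiness 14
J2: 73→94, due 34, tardiness 60
Sum = 0+0+0+0+11+0+14+60 = 85.

85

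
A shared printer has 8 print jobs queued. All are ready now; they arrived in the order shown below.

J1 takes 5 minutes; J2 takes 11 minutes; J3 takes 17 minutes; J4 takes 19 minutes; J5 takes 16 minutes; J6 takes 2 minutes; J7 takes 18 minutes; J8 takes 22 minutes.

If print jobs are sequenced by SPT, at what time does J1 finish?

SPT (increasing processing time): J6 J1 J2 J5 J3 J7 J4 J8.
J6: 0→2
J1: 2→7

7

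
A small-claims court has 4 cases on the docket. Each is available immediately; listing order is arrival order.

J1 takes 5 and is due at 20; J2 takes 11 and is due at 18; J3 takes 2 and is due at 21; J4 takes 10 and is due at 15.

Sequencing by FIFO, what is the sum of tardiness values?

13

FIFO (arrival order): J1 J2 J3 J4.
J1: 0→5, due 20, tardiness 0
J2: 5→16, due 18, tardiness 0
J3: 16→18, due 21, tardiness 0
J4: 18→28, due 15, tardiness 13
Sum = 0+0+0+13 = 13.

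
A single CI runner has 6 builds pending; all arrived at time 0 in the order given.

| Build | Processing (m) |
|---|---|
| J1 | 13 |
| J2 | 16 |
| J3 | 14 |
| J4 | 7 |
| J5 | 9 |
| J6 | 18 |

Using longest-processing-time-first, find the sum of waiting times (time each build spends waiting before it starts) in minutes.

231

LPT (decreasing processing time): J6 J2 J3 J1 J5 J4.
J6: waits 0, runs 0→18
J2: waits 18, runs 18→34
J3: waits 34, runs 34→48
J1: waits 48, runs 48→61
J5: waits 61, runs 61→70
J4: waits 70, runs 70→77
Sum = 0+18+34+48+61+70 = 231.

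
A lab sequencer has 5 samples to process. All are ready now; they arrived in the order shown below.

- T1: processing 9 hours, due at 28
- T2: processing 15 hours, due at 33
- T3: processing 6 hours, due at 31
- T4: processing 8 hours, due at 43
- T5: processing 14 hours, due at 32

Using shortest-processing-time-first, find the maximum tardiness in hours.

SPT (increasing processing time): T3 T4 T1 T5 T2.
T3: 0→6, due 31, tardiness 0
T4: 6→14, due 43, tardiness 0
T1: 14→23, due 28, tardiness 0
T5: 23→37, due 32, tardiness 5
T2: 37→52, due 33, tardiness 19
Maximum = 19.

19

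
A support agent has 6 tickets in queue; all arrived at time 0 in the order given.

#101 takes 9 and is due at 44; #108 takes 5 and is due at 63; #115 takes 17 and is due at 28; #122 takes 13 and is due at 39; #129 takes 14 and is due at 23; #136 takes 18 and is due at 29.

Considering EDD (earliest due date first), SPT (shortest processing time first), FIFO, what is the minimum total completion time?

221

EDD (increasing due date): #129 #115 #136 #122 #101 #108.
#129: 0→14
#115: 14→31
#136: 31→49
#122: 49→62
#101: 62→71
#108: 71→76
Sum = 14+31+49+62+71+76 = 303.
SPT (increasing processing time): #108 #101 #122 #129 #115 #136.
#108: 0→5
#101: 5→14
#122: 14→27
#129: 27→41
#115: 41→58
#136: 58→76
Sum = 5+14+27+41+58+76 = 221.
FIFO (arrival order): #101 #108 #115 #122 #129 #136.
#101: 0→9
#108: 9→14
#115: 14→31
#122: 31→44
#129: 44→58
#136: 58→76
Sum = 9+14+31+44+58+76 = 232.
EDD 303, SPT 221, FIFO 232 → minimum 221.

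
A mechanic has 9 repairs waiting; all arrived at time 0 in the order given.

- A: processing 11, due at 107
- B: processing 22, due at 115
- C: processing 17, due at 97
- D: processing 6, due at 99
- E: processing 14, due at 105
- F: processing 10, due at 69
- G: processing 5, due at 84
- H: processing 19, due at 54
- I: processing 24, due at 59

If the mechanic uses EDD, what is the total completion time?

EDD (increasing due date): H I F G C D E A B.
H: 0→19
I: 19→43
F: 43→53
G: 53→58
C: 58→75
D: 75→81
E: 81→95
A: 95→106
B: 106→128
Sum = 19+43+53+58+75+81+95+106+128 = 658.

658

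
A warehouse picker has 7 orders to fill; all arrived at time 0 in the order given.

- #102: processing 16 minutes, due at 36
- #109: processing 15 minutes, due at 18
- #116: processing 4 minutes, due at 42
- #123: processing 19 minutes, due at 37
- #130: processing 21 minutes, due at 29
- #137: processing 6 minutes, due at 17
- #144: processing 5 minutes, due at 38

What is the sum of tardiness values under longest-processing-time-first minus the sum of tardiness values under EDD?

LPT (decreasing processing time): #130 #123 #102 #109 #137 #144 #116.
#130: 0→21, due 29, tardiness 0
#123: 21→40, due 37, tardiness 3
#102: 40→56, due 36, tardiness 20
#109: 56→71, due 18, tardiness 53
#137: 71→77, due 17, tardiness 60
#144: 77→82, due 38, tardiness 44
#116: 82→86, due 42, tardiness 44
Sum = 0+3+20+53+60+44+44 = 224.
EDD (increasing due date): #137 #109 #130 #102 #123 #144 #116.
#137: 0→6, due 17, tardiness 0
#109: 6→21, due 18, tardiness 3
#130: 21→42, due 29, tardiness 13
#102: 42→58, due 36, tardiness 22
#123: 58→77, due 37, tardiness 40
#144: 77→82, due 38, tardiness 44
#116: 82→86, due 42, tardiness 44
Sum = 0+3+13+22+40+44+44 = 166.
Difference = 224 − 166 = 58.

58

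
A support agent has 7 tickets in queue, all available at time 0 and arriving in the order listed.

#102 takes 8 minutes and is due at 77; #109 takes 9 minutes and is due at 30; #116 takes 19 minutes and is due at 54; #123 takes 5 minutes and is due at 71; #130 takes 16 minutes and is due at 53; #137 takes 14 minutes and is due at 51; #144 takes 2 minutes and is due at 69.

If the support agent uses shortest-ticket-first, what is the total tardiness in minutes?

SPT (increasing processing time): #144 #123 #102 #109 #137 #130 #116.
#144: 0→2, due 69, tardiness 0
#123: 2→7, due 71, tardiness 0
#102: 7→15, due 77, tardiness 0
#109: 15→24, due 30, tardiness 0
#137: 24→38, due 51, tardiness 0
#130: 38→54, due 53, tardiness 1
#116: 54→73, due 54, tardiness 19
Sum = 0+0+0+0+0+1+19 = 20.

20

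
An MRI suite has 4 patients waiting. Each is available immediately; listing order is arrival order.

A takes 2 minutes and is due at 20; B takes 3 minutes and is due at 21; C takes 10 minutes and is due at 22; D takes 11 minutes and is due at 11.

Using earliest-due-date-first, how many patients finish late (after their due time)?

1

EDD (increasing due date): D A B C.
D: 0→11, due 11, tardiness 0
A: 11→13, due 20, tardiness 0
B: 13→16, due 21, tardiness 0
C: 16→26, due 22, tardiness 4
Late patients: 1.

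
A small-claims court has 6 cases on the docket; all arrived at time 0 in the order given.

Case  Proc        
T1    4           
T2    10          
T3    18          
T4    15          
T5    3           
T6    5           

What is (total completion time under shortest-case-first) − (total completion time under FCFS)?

SPT (increasing processing time): T5 T1 T6 T2 T4 T3.
T5: 0→3
T1: 3→7
T6: 7→12
T2: 12→22
T4: 22→37
T3: 37→55
Sum = 3+7+12+22+37+55 = 136.
FIFO (arrival order): T1 T2 T3 T4 T5 T6.
T1: 0→4
T2: 4→14
T3: 14→32
T4: 32→47
T5: 47→50
T6: 50→55
Sum = 4+14+32+47+50+55 = 202.
Difference = 136 − 202 = -66.

-66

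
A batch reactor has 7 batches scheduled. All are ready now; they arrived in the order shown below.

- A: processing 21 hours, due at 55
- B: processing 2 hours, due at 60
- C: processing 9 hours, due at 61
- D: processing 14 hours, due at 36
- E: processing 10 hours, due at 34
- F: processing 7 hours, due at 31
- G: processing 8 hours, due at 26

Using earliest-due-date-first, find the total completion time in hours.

280

EDD (increasing due date): G F E D A B C.
G: 0→8
F: 8→15
E: 15→25
D: 25→39
A: 39→60
B: 60→62
C: 62→71
Sum = 8+15+25+39+60+62+71 = 280.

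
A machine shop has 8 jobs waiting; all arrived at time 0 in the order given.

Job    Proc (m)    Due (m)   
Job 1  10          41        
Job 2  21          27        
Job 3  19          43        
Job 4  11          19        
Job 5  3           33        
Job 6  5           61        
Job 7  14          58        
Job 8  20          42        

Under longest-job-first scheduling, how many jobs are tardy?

LPT (decreasing processing time): Job 2 Job 8 Job 3 Job 7 Job 4 Job 1 Job 6 Job 5.
Job 2: 0→21, due 27, tardiness 0
Job 8: 21→41, due 42, tardiness 0
Job 3: 41→60, due 43, tardiness 17
Job 7: 60→74, due 58, tardiness 16
Job 4: 74→85, due 19, tardiness 66
Job 1: 85→95, due 41, tardiness 54
Job 6: 95→100, due 61, tardiness 39
Job 5: 100→103, due 33, tardiness 70
Late jobs: 6.

6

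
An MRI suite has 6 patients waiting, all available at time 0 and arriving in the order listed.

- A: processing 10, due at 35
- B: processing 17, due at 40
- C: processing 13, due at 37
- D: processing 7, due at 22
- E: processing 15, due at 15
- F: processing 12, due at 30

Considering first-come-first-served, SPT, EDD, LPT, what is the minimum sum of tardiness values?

67

FIFO (arrival order): A B C D E F.
A: 0→10, due 35, tardiness 0
B: 10→27, due 40, tardiness 0
C: 27→40, due 37, tardiness 3
D: 40→47, due 22, tardiness 25
E: 47→62, due 15, tardiness 47
F: 62→74, due 30, tardiness 44
Sum = 0+0+3+25+47+44 = 119.
SPT (increasing processing time): D A F C E B.
D: 0→7, due 22, tardiness 0
A: 7→17, due 35, tardiness 0
F: 17→29, due 30, tardiness 0
C: 29→42, due 37, tardiness 5
E: 42→57, due 15, tardiness 42
B: 57→74, due 40, tardiness 34
Sum = 0+0+0+5+42+34 = 81.
EDD (increasing due date): E D F A C B.
E: 0→15, due 15, tardiness 0
D: 15→22, due 22, tardiness 0
F: 22→34, due 30, tardiness 4
A: 34→44, due 35, tardiness 9
C: 44→57, due 37, tardiness 20
B: 57→74, due 40, tardiness 34
Sum = 0+0+4+9+20+34 = 67.
LPT (decreasing processing time): B E C F A D.
B: 0→17, due 40, tardiness 0
E: 17→32, due 15, tardiness 17
C: 32→45, due 37, tardiness 8
F: 45→57, due 30, tardiness 27
A: 57→67, due 35, tardiness 32
D: 67→74, due 22, tardiness 52
Sum = 0+17+8+27+32+52 = 136.
FIFO 119, SPT 81, EDD 67, LPT 136 → minimum 67.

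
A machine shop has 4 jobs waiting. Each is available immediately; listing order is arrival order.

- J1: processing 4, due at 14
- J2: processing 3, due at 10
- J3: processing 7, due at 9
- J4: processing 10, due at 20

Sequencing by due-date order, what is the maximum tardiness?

4

EDD (increasing due date): J3 J2 J1 J4.
J3: 0→7, due 9, tardiness 0
J2: 7→10, due 10, tardiness 0
J1: 10→14, due 14, tardiness 0
J4: 14→24, due 20, tardiness 4
Maximum = 4.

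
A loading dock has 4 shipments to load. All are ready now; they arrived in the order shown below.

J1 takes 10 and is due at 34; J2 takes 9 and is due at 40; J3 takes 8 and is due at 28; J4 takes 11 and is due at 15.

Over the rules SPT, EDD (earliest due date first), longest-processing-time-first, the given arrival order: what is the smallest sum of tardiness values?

SPT (increasing processing time): J3 J2 J1 J4.
J3: 0→8, due 28, tardiness 0
J2: 8→17, due 40, tardiness 0
J1: 17→27, due 34, tardiness 0
J4: 27→38, due 15, tardiness 23
Sum = 0+0+0+23 = 23.
EDD (increasing due date): J4 J3 J1 J2.
J4: 0→11, due 15, tardiness 0
J3: 11→19, due 28, tardiness 0
J1: 19→29, due 34, tardiness 0
J2: 29→38, due 40, tardiness 0
Sum = 0+0+0+0 = 0.
LPT (decreasing processing time): J4 J1 J2 J3.
J4: 0→11, due 15, tardiness 0
J1: 11→21, due 34, tardiness 0
J2: 21→30, due 40, tardiness 0
J3: 30→38, due 28, tardiness 10
Sum = 0+0+0+10 = 10.
FIFO (arrival order): J1 J2 J3 J4.
J1: 0→10, due 34, tardiness 0
J2: 10→19, due 40, tardiness 0
J3: 19→27, due 28, tardiness 0
J4: 27→38, due 15, tardiness 23
Sum = 0+0+0+23 = 23.
SPT 23, EDD 0, LPT 10, FIFO 23 → minimum 0.

0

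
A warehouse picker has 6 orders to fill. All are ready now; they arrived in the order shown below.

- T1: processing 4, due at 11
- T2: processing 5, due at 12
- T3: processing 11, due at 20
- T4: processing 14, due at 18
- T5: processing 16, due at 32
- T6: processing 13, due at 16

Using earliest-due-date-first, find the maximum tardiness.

31

EDD (increasing due date): T1 T2 T6 T4 T3 T5.
T1: 0→4, due 11, tardiness 0
T2: 4→9, due 12, tardiness 0
T6: 9→22, due 16, tardiness 6
T4: 22→36, due 18, tardiness 18
T3: 36→47, due 20, tardiness 27
T5: 47→63, due 32, tardiness 31
Maximum = 31.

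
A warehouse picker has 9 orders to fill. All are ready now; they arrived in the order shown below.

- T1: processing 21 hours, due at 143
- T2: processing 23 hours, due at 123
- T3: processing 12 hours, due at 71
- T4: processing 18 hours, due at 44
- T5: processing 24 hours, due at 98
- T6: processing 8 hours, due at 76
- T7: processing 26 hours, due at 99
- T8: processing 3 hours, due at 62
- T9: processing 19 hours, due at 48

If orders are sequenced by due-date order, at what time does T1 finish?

154

EDD (increasing due date): T4 T9 T8 T3 T6 T5 T7 T2 T1.
T4: 0→18
T9: 18→37
T8: 37→40
T3: 40→52
T6: 52→60
T5: 60→84
T7: 84→110
T2: 110→133
T1: 133→154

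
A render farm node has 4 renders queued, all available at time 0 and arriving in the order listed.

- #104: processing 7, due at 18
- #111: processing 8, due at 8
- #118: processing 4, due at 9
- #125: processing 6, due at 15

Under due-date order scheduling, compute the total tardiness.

EDD (increasing due date): #111 #118 #125 #104.
#111: 0→8, due 8, tardiness 0
#118: 8→12, due 9, tardiness 3
#125: 12→18, due 15, tardiness 3
#104: 18→25, due 18, tardiness 7
Sum = 0+3+3+7 = 13.

13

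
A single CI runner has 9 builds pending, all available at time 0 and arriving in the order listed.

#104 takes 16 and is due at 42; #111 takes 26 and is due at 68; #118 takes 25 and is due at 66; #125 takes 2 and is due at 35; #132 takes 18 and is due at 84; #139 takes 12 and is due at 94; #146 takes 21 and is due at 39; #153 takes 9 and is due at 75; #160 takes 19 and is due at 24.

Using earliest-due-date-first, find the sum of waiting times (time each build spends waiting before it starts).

586

EDD (increasing due date): #160 #125 #146 #104 #118 #111 #153 #132 #139.
#160: waits 0, runs 0→19
#125: waits 19, runs 19→21
#146: waits 21, runs 21→42
#104: waits 42, runs 42→58
#118: waits 58, runs 58→83
#111: waits 83, runs 83→109
#153: waits 109, runs 109→118
#132: waits 118, runs 118→136
#139: waits 136, runs 136→148
Sum = 0+19+21+42+58+83+109+118+136 = 586.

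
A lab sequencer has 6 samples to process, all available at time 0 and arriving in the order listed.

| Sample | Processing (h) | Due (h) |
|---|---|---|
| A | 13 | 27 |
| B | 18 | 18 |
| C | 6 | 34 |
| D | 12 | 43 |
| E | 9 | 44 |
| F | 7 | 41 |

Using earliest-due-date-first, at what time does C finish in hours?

EDD (increasing due date): B A C F D E.
B: 0→18
A: 18→31
C: 31→37

37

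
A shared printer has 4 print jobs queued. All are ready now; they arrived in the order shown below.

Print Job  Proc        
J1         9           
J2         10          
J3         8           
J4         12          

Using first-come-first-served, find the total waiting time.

55

FIFO (arrival order): J1 J2 J3 J4.
J1: waits 0, runs 0→9
J2: waits 9, runs 9→19
J3: waits 19, runs 19→27
J4: waits 27, runs 27→39
Sum = 0+9+19+27 = 55.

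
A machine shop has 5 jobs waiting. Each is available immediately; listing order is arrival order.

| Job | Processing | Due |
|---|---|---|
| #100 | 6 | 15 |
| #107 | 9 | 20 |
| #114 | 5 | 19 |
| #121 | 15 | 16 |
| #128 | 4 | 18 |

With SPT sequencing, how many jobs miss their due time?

SPT (increasing processing time): #128 #114 #100 #107 #121.
#128: 0→4, due 18, tardiness 0
#114: 4→9, due 19, tardiness 0
#100: 9→15, due 15, tardiness 0
#107: 15→24, due 20, tardiness 4
#121: 24→39, due 16, tardiness 23
Late jobs: 2.

2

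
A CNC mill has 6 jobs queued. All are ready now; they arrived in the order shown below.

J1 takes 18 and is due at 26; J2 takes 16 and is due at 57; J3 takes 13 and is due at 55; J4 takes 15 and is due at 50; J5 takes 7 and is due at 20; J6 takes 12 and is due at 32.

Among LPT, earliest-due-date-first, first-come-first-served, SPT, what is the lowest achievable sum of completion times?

LPT (decreasing processing time): J1 J2 J4 J3 J6 J5.
J1: 0→18
J2: 18→34
J4: 34→49
J3: 49→62
J6: 62→74
J5: 74→81
Sum = 18+34+49+62+74+81 = 318.
EDD (increasing due date): J5 J1 J6 J4 J3 J2.
J5: 0→7
J1: 7→25
J6: 25→37
J4: 37→52
J3: 52→65
J2: 65→81
Sum = 7+25+37+52+65+81 = 267.
FIFO (arrival order): J1 J2 J3 J4 J5 J6.
J1: 0→18
J2: 18→34
J3: 34→47
J4: 47→62
J5: 62→69
J6: 69→81
Sum = 18+34+47+62+69+81 = 311.
SPT (increasing processing time): J5 J6 J3 J4 J2 J1.
J5: 0→7
J6: 7→19
J3: 19→32
J4: 32→47
J2: 47→63
J1: 63→81
Sum = 7+19+32+47+63+81 = 249.
LPT 318, EDD 267, FIFO 311, SPT 249 → minimum 249.

249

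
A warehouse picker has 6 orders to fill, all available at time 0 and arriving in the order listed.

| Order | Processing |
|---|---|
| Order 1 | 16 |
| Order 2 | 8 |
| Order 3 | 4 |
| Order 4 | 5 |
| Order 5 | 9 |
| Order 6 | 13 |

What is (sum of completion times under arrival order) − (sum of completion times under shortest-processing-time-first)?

48

FIFO (arrival order): Order 1 Order 2 Order 3 Order 4 Order 5 Order 6.
Order 1: 0→16
Order 2: 16→24
Order 3: 24→28
Order 4: 28→33
Order 5: 33→42
Order 6: 42→55
Sum = 16+24+28+33+42+55 = 198.
SPT (increasing processing time): Order 3 Order 4 Order 2 Order 5 Order 6 Order 1.
Order 3: 0→4
Order 4: 4→9
Order 2: 9→17
Order 5: 17→26
Order 6: 26→39
Order 1: 39→55
Sum = 4+9+17+26+39+55 = 150.
Difference = 198 − 150 = 48.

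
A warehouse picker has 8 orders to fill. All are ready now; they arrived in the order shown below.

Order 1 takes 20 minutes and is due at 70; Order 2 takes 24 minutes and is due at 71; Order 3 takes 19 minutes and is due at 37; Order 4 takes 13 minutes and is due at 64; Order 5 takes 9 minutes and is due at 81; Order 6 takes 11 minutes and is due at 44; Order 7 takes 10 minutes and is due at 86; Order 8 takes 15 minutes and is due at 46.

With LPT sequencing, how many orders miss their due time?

LPT (decreasing processing time): Order 2 Order 1 Order 3 Order 8 Order 4 Order 6 Order 7 Order 5.
Order 2: 0→24, due 71, tardiness 0
Order 1: 24→44, due 70, tardiness 0
Order 3: 44→63, due 37, tardiness 26
Order 8: 63→78, due 46, tardiness 32
Order 4: 78→91, due 64, tardiness 27
Order 6: 91→102, due 44, tardiness 58
Order 7: 102→112, due 86, tardiness 26
Order 5: 112→121, due 81, tardiness 40
Late orders: 6.

6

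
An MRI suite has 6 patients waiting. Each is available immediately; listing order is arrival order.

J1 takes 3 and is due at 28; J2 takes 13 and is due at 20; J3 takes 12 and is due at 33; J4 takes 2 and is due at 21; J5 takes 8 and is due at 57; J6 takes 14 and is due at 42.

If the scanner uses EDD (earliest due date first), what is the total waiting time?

EDD (increasing due date): J2 J4 J1 J3 J6 J5.
J2: waits 0, runs 0→13
J4: waits 13, runs 13→15
J1: waits 15, runs 15→18
J3: waits 18, runs 18→30
J6: waits 30, runs 30→44
J5: waits 44, runs 44→52
Sum = 0+13+15+18+30+44 = 120.

120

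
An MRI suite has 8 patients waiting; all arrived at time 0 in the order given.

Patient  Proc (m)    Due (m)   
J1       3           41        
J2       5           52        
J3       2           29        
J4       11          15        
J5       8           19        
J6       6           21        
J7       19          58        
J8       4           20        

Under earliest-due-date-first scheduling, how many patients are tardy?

3

EDD (increasing due date): J4 J5 J8 J6 J3 J1 J2 J7.
J4: 0→11, due 15, tardiness 0
J5: 11→19, due 19, tardiness 0
J8: 19→23, due 20, tardiness 3
J6: 23→29, due 21, tardiness 8
J3: 29→31, due 29, tardiness 2
J1: 31→34, due 41, tardiness 0
J2: 34→39, due 52, tardiness 0
J7: 39→58, due 58, tardiness 0
Late patients: 3.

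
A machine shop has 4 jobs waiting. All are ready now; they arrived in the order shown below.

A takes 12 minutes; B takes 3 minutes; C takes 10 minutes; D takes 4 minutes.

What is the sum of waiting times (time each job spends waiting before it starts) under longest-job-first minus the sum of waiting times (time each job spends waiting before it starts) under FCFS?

8

LPT (decreasing processing time): A C D B.
A: waits 0, runs 0→12
C: waits 12, runs 12→22
D: waits 22, runs 22→26
B: waits 26, runs 26→29
Sum = 0+12+22+26 = 60.
FIFO (arrival order): A B C D.
A: waits 0, runs 0→12
B: waits 12, runs 12→15
C: waits 15, runs 15→25
D: waits 25, runs 25→29
Sum = 0+12+15+25 = 52.
Difference = 60 − 52 = 8.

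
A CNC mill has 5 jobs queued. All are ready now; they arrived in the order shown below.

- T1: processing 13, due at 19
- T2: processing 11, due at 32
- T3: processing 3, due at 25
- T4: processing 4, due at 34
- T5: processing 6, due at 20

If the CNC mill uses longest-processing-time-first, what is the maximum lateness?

12

LPT (decreasing processing time): T1 T2 T5 T4 T3.
T1: 0→13, due 19, lateness -6
T2: 13→24, due 32, lateness -8
T5: 24→30, due 20, lateness 10
T4: 30→34, due 34, lateness 0
T3: 34→37, due 25, lateness 12
Maximum = 12.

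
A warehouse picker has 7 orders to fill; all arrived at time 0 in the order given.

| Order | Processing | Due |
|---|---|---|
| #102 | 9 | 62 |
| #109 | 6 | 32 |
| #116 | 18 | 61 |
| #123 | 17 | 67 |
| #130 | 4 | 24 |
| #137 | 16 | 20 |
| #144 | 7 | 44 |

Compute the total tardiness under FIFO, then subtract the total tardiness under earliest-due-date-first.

103

FIFO (arrival order): #102 #109 #116 #123 #130 #137 #144.
#102: 0→9, due 62, tardiness 0
#109: 9→15, due 32, tardiness 0
#116: 15→33, due 61, tardiness 0
#123: 33→50, due 67, tardiness 0
#130: 50→54, due 24, tardiness 30
#137: 54→70, due 20, tardiness 50
#144: 70→77, due 44, tardiness 33
Sum = 0+0+0+0+30+50+33 = 113.
EDD (increasing due date): #137 #130 #109 #144 #116 #102 #123.
#137: 0→16, due 20, tardiness 0
#130: 16→20, due 24, tardiness 0
#109: 20→26, due 32, tardiness 0
#144: 26→33, due 44, tardiness 0
#116: 33→51, due 61, tardiness 0
#102: 51→60, due 62, tardiness 0
#123: 60→77, due 67, tardiness 10
Sum = 0+0+0+0+0+0+10 = 10.
Difference = 113 − 10 = 103.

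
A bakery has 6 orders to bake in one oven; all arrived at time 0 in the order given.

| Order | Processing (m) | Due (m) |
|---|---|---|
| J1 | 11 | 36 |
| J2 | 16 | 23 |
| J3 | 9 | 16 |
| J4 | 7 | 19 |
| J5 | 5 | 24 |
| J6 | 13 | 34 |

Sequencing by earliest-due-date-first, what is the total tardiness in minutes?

EDD (increasing due date): J3 J4 J2 J5 J6 J1.
J3: 0→9, due 16, tardiness 0
J4: 9→16, due 19, tardiness 0
J2: 16→32, due 23, tardiness 9
J5: 32→37, due 24, tardiness 13
J6: 37→50, due 34, tardiness 16
J1: 50→61, due 36, tardiness 25
Sum = 0+0+9+13+16+25 = 63.

63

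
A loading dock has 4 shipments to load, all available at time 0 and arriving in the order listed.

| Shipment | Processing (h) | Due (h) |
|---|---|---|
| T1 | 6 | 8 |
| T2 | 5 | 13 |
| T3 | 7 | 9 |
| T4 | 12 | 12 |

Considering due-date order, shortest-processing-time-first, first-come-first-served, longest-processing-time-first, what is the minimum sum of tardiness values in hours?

EDD (increasing due date): T1 T3 T4 T2.
T1: 0→6, due 8, tardiness 0
T3: 6→13, due 9, tardiness 4
T4: 13→25, due 12, tardiness 13
T2: 25→30, due 13, tardiness 17
Sum = 0+4+13+17 = 34.
SPT (increasing processing time): T2 T1 T3 T4.
T2: 0→5, due 13, tardiness 0
T1: 5→11, due 8, tardiness 3
T3: 11→18, due 9, tardiness 9
T4: 18→30, due 12, tardiness 18
Sum = 0+3+9+18 = 30.
FIFO (arrival order): T1 T2 T3 T4.
T1: 0→6, due 8, tardiness 0
T2: 6→11, due 13, tardiness 0
T3: 11→18, due 9, tardiness 9
T4: 18→30, due 12, tardiness 18
Sum = 0+0+9+18 = 27.
LPT (decreasing processing time): T4 T3 T1 T2.
T4: 0→12, due 12, tardiness 0
T3: 12→19, due 9, tardiness 10
T1: 19→25, due 8, tardiness 17
T2: 25→30, due 13, tardiness 17
Sum = 0+10+17+17 = 44.
EDD 34, SPT 30, FIFO 27, LPT 44 → minimum 27.

27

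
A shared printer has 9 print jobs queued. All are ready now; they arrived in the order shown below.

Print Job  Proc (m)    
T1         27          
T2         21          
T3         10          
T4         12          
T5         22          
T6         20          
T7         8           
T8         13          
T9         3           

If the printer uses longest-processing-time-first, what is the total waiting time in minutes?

712

LPT (decreasing processing time): T1 T5 T2 T6 T8 T4 T3 T7 T9.
T1: waits 0, runs 0→27
T5: waits 27, runs 27→49
T2: waits 49, runs 49→70
T6: waits 70, runs 70→90
T8: waits 90, runs 90→103
T4: waits 103, runs 103→115
T3: waits 115, runs 115→125
T7: waits 125, runs 125→133
T9: waits 133, runs 133→136
Sum = 0+27+49+70+90+103+115+125+133 = 712.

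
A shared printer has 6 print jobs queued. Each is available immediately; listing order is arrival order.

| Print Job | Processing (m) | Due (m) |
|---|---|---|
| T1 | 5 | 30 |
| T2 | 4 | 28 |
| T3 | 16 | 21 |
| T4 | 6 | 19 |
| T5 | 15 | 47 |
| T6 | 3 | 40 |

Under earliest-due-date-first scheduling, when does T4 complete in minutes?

EDD (increasing due date): T4 T3 T2 T1 T6 T5.
T4: 0→6

6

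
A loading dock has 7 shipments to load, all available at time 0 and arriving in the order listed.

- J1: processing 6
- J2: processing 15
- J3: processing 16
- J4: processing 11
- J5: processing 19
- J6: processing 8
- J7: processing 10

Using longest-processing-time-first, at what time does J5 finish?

LPT (decreasing processing time): J5 J3 J2 J4 J7 J6 J1.
J5: 0→19

19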